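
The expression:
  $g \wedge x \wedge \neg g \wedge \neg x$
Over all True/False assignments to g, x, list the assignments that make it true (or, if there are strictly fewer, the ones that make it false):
is never true.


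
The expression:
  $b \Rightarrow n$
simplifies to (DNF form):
$n \vee \neg b$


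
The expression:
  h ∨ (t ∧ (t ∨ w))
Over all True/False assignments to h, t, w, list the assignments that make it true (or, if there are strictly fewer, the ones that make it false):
is false only for:
  h=False, t=False, w=False;
  h=False, t=False, w=True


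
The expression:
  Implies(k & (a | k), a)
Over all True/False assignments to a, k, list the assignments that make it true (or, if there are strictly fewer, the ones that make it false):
is false only for:
  a=False, k=True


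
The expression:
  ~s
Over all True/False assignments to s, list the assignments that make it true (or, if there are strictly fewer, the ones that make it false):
is true only for:
  s=False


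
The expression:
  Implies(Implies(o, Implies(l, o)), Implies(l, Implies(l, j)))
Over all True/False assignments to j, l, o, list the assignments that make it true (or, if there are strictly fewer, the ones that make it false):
is false only for:
  j=False, l=True, o=False;
  j=False, l=True, o=True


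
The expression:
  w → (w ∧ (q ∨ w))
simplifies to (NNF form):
True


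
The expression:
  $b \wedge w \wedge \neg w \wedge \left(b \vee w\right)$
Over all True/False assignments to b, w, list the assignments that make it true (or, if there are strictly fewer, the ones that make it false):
is never true.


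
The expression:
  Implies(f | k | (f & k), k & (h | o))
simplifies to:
(k | ~f) & (h | o | ~k)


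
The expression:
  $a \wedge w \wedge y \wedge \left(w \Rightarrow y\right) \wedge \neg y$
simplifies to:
$\text{False}$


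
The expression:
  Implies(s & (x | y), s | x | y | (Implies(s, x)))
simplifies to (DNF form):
True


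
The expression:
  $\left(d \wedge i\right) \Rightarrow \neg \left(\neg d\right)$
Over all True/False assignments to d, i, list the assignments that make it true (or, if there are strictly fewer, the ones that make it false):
is always true.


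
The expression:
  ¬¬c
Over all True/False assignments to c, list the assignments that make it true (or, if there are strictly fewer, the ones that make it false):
is true only for:
  c=True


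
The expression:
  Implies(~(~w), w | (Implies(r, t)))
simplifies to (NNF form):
True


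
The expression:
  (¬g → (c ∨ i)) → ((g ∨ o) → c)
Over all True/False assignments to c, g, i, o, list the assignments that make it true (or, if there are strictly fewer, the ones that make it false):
is false only for:
  c=False, g=False, i=True, o=True;
  c=False, g=True, i=False, o=False;
  c=False, g=True, i=False, o=True;
  c=False, g=True, i=True, o=False;
  c=False, g=True, i=True, o=True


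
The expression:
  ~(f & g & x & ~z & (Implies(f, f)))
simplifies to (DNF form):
z | ~f | ~g | ~x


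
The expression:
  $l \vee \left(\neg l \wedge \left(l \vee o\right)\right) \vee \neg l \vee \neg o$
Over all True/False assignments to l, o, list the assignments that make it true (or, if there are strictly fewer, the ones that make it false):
is always true.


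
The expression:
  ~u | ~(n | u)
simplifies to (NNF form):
~u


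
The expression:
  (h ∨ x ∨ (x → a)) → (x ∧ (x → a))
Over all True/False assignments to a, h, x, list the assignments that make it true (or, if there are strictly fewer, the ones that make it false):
is true only for:
  a=True, h=False, x=True;
  a=True, h=True, x=True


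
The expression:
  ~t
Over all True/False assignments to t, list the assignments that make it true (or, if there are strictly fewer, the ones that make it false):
is true only for:
  t=False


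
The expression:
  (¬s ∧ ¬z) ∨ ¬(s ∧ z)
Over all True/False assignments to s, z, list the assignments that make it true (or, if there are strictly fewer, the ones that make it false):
is false only for:
  s=True, z=True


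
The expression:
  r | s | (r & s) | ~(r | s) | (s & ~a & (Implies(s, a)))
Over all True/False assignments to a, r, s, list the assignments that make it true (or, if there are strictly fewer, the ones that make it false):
is always true.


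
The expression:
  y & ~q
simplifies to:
y & ~q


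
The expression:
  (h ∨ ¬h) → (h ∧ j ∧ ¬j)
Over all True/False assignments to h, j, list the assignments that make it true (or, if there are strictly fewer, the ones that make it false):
is never true.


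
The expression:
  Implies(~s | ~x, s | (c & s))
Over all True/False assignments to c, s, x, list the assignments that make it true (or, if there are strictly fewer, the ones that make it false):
is true only for:
  c=False, s=True, x=False;
  c=False, s=True, x=True;
  c=True, s=True, x=False;
  c=True, s=True, x=True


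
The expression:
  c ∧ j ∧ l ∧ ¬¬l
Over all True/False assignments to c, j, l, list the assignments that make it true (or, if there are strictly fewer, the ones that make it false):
is true only for:
  c=True, j=True, l=True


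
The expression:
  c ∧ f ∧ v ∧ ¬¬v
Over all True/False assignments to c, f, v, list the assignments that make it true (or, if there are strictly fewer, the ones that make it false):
is true only for:
  c=True, f=True, v=True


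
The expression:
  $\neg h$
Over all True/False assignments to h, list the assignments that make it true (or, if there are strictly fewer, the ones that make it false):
is true only for:
  h=False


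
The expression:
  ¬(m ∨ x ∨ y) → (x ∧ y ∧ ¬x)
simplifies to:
m ∨ x ∨ y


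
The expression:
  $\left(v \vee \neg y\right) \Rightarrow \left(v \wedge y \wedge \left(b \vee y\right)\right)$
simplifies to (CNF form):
$y$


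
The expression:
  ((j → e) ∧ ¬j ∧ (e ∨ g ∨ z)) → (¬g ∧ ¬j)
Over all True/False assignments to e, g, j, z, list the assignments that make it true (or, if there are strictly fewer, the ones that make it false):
is false only for:
  e=False, g=True, j=False, z=False;
  e=False, g=True, j=False, z=True;
  e=True, g=True, j=False, z=False;
  e=True, g=True, j=False, z=True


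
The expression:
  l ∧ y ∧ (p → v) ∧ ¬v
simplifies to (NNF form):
l ∧ y ∧ ¬p ∧ ¬v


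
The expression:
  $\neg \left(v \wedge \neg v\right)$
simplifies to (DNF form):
$\text{True}$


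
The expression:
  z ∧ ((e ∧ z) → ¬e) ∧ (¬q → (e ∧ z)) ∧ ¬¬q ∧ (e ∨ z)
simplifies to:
q ∧ z ∧ ¬e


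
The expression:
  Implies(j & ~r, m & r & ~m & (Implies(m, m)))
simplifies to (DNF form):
r | ~j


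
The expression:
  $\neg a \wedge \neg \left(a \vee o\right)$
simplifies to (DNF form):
$\neg a \wedge \neg o$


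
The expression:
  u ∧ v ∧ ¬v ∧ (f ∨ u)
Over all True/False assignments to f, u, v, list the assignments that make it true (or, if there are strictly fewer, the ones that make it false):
is never true.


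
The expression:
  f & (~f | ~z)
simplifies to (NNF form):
f & ~z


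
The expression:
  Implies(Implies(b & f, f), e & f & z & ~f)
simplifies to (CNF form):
False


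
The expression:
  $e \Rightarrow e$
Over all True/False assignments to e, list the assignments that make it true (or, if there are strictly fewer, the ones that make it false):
is always true.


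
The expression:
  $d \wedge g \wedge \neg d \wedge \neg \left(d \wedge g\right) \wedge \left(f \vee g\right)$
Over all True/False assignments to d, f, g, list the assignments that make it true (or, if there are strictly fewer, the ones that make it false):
is never true.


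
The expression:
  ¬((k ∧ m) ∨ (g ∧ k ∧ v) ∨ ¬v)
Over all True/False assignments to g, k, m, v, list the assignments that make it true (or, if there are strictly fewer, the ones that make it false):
is true only for:
  g=False, k=False, m=False, v=True;
  g=False, k=False, m=True, v=True;
  g=False, k=True, m=False, v=True;
  g=True, k=False, m=False, v=True;
  g=True, k=False, m=True, v=True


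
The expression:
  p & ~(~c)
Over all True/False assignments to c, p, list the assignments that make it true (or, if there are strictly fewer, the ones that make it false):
is true only for:
  c=True, p=True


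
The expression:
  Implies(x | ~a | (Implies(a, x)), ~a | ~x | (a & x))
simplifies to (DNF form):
True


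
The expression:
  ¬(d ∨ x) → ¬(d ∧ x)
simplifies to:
True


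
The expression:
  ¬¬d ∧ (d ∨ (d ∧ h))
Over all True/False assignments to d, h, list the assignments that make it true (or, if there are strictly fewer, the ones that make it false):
is true only for:
  d=True, h=False;
  d=True, h=True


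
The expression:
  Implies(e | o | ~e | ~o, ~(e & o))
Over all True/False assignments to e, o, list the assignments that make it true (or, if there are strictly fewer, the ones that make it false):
is false only for:
  e=True, o=True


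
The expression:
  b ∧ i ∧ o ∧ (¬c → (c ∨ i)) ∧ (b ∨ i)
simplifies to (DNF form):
b ∧ i ∧ o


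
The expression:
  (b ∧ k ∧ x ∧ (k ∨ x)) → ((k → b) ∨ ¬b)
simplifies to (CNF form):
True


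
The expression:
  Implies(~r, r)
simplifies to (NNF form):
r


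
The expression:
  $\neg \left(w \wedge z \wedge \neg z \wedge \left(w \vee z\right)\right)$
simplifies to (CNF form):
$\text{True}$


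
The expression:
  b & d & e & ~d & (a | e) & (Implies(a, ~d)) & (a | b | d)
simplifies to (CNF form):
False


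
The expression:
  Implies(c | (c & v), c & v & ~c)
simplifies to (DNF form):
~c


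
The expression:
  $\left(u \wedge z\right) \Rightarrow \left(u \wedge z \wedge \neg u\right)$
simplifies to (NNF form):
$\neg u \vee \neg z$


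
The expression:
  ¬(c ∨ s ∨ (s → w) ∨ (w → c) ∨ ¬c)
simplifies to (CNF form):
False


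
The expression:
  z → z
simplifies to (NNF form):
True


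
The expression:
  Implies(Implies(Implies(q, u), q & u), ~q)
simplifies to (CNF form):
~q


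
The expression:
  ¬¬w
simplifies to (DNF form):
w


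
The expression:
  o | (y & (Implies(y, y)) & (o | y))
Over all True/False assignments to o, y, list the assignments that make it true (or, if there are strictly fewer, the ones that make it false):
is false only for:
  o=False, y=False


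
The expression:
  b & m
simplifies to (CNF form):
b & m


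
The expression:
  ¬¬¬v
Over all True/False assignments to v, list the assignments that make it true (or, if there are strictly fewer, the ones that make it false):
is true only for:
  v=False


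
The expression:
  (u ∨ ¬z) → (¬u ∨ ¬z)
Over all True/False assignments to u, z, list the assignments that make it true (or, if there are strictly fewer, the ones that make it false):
is false only for:
  u=True, z=True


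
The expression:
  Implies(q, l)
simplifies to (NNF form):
l | ~q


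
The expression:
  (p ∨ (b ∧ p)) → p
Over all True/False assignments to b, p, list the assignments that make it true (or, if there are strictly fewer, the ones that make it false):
is always true.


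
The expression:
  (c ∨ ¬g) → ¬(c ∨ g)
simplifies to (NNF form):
¬c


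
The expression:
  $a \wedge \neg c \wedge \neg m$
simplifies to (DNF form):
$a \wedge \neg c \wedge \neg m$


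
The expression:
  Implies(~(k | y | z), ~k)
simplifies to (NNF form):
True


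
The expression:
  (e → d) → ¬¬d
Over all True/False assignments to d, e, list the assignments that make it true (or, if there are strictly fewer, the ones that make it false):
is false only for:
  d=False, e=False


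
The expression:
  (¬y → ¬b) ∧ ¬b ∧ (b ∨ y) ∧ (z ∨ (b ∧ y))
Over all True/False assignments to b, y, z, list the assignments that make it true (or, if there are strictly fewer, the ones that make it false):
is true only for:
  b=False, y=True, z=True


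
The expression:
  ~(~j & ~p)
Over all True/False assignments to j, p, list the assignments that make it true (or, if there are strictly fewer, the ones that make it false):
is false only for:
  j=False, p=False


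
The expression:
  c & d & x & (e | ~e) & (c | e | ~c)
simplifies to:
c & d & x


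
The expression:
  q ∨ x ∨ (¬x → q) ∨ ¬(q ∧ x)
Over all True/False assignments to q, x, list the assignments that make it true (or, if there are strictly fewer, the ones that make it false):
is always true.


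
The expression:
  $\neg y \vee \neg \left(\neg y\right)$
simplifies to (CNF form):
$\text{True}$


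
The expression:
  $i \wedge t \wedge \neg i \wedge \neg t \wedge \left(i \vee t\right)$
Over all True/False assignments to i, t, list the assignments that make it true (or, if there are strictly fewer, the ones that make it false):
is never true.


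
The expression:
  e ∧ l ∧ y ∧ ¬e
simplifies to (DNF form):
False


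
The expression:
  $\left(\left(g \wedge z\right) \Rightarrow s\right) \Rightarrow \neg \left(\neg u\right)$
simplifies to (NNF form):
$u \vee \left(g \wedge z \wedge \neg s\right)$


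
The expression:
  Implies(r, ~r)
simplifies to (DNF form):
~r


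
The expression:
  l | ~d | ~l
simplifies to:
True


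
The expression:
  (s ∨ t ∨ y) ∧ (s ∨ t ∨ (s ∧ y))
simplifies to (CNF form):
s ∨ t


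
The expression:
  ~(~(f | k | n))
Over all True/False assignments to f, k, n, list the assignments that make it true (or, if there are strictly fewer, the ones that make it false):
is false only for:
  f=False, k=False, n=False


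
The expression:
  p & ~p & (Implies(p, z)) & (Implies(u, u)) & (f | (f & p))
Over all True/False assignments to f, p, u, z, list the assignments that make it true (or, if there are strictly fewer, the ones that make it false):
is never true.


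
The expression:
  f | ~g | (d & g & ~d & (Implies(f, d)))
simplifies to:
f | ~g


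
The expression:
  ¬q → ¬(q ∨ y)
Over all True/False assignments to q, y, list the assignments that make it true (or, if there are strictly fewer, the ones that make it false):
is false only for:
  q=False, y=True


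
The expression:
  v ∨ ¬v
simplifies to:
True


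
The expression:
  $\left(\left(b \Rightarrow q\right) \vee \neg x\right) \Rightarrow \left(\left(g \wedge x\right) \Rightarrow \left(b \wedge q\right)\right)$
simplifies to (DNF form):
$b \vee \neg g \vee \neg x$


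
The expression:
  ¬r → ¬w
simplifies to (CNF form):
r ∨ ¬w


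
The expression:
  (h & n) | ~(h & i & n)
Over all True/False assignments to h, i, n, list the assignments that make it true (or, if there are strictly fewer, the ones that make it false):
is always true.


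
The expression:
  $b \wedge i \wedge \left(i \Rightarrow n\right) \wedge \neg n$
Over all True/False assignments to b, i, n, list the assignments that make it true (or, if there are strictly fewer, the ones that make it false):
is never true.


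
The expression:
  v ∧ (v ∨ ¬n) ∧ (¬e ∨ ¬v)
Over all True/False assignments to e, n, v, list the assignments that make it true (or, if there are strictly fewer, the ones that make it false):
is true only for:
  e=False, n=False, v=True;
  e=False, n=True, v=True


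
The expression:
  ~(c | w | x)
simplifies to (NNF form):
~c & ~w & ~x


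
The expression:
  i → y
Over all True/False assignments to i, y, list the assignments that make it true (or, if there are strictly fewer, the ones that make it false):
is false only for:
  i=True, y=False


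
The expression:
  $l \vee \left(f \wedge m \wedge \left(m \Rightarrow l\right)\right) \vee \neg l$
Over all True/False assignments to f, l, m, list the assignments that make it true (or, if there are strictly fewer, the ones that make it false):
is always true.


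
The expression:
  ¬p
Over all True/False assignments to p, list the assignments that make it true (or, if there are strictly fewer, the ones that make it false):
is true only for:
  p=False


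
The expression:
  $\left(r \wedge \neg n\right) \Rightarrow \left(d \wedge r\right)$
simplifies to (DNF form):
$d \vee n \vee \neg r$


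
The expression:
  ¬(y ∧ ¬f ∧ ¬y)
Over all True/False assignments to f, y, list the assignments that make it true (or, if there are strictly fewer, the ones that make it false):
is always true.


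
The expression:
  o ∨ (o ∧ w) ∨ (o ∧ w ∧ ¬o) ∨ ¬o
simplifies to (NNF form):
True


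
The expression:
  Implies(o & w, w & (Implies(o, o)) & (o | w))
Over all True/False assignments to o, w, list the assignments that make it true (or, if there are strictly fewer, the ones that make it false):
is always true.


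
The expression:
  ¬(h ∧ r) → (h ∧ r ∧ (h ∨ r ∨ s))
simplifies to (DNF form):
h ∧ r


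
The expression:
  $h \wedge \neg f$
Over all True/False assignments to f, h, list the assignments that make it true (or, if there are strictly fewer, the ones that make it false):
is true only for:
  f=False, h=True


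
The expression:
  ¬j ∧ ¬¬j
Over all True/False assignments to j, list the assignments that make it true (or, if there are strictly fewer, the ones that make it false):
is never true.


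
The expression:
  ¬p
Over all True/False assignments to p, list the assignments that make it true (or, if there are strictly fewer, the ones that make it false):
is true only for:
  p=False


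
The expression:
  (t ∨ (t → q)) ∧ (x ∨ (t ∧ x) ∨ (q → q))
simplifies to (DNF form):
True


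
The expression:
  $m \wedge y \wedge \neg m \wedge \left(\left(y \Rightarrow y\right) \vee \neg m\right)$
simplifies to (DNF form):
$\text{False}$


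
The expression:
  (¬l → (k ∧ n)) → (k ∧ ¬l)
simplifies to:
¬l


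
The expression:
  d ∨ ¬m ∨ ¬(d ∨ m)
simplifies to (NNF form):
d ∨ ¬m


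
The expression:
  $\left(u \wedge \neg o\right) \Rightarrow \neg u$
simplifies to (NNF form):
$o \vee \neg u$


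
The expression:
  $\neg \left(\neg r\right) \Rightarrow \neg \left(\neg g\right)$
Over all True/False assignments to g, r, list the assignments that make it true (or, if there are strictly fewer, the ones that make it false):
is false only for:
  g=False, r=True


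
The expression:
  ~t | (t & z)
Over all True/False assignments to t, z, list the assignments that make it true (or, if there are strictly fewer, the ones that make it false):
is false only for:
  t=True, z=False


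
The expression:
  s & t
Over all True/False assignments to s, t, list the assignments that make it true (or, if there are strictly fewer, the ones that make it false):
is true only for:
  s=True, t=True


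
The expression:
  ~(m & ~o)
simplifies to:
o | ~m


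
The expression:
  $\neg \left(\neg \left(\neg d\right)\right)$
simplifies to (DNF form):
$\neg d$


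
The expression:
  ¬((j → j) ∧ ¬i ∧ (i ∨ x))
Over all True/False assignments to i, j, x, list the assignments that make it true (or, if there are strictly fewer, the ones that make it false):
is false only for:
  i=False, j=False, x=True;
  i=False, j=True, x=True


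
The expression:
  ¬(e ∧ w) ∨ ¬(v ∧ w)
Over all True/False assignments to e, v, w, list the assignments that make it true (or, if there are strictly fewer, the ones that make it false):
is false only for:
  e=True, v=True, w=True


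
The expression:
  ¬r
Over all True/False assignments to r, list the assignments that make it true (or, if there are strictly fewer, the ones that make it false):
is true only for:
  r=False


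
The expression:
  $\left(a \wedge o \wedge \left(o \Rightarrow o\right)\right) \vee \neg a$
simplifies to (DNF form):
$o \vee \neg a$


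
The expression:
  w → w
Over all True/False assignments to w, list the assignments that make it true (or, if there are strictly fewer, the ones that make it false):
is always true.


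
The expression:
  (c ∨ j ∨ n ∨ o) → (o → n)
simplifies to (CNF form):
n ∨ ¬o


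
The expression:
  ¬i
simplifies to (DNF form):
¬i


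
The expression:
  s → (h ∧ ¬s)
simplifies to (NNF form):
¬s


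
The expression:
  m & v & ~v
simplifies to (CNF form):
False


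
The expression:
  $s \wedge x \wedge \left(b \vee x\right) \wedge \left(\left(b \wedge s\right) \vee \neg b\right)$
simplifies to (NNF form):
$s \wedge x$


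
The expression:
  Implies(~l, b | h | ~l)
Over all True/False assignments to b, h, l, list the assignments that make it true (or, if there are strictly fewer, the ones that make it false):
is always true.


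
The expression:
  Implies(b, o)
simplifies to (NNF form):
o | ~b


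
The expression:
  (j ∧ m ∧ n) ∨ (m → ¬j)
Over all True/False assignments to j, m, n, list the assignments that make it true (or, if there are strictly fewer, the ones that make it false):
is false only for:
  j=True, m=True, n=False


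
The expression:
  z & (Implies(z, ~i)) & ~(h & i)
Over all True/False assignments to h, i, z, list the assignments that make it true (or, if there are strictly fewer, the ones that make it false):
is true only for:
  h=False, i=False, z=True;
  h=True, i=False, z=True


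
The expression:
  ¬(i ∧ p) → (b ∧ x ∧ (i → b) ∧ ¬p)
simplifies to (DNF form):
(i ∧ p) ∨ (b ∧ x ∧ ¬p)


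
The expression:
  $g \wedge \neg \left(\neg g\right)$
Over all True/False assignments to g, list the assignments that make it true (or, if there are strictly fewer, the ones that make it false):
is true only for:
  g=True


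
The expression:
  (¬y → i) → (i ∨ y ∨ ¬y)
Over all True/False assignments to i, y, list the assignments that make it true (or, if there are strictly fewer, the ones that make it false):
is always true.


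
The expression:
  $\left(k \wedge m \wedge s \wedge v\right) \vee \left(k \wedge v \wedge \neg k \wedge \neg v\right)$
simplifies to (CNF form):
$k \wedge m \wedge s \wedge v$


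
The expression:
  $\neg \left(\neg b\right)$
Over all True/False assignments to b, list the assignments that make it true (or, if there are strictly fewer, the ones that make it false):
is true only for:
  b=True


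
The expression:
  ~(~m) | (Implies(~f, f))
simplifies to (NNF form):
f | m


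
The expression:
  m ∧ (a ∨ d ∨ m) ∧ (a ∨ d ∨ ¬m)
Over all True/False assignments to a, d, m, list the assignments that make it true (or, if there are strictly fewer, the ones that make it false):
is true only for:
  a=False, d=True, m=True;
  a=True, d=False, m=True;
  a=True, d=True, m=True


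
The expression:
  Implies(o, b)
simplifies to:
b | ~o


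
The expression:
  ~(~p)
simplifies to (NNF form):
p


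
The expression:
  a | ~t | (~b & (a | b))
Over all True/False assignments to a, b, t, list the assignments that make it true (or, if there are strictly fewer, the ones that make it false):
is false only for:
  a=False, b=False, t=True;
  a=False, b=True, t=True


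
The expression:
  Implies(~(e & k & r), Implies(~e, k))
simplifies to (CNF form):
e | k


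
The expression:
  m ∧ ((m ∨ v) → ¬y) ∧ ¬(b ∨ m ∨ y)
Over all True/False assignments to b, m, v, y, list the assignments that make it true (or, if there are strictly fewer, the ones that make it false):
is never true.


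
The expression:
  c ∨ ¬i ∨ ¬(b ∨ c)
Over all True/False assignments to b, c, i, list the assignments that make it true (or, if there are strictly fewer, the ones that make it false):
is false only for:
  b=True, c=False, i=True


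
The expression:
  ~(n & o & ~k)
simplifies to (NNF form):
k | ~n | ~o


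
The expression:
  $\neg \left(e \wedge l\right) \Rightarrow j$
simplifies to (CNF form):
$\left(e \vee j\right) \wedge \left(j \vee l\right)$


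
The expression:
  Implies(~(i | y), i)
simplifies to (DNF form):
i | y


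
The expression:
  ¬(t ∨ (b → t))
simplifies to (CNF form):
b ∧ ¬t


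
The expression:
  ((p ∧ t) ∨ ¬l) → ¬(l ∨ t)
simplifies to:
(l ∧ ¬p) ∨ ¬t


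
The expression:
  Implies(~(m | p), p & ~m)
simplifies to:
m | p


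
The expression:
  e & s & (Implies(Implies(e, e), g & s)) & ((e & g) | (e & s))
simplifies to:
e & g & s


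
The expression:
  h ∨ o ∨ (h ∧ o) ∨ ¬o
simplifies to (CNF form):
True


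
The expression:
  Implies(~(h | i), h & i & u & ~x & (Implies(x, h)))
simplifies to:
h | i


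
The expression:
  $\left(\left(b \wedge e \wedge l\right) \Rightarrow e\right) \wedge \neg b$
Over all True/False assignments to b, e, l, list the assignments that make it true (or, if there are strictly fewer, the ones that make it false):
is true only for:
  b=False, e=False, l=False;
  b=False, e=False, l=True;
  b=False, e=True, l=False;
  b=False, e=True, l=True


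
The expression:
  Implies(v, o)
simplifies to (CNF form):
o | ~v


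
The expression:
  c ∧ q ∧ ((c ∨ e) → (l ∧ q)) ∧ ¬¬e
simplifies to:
c ∧ e ∧ l ∧ q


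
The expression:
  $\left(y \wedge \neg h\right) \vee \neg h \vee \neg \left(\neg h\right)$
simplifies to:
$\text{True}$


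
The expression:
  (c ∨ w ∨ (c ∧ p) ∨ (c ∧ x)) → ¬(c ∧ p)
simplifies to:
¬c ∨ ¬p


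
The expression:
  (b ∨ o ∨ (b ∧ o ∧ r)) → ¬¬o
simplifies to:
o ∨ ¬b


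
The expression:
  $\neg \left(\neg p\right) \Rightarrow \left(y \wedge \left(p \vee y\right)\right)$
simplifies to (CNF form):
$y \vee \neg p$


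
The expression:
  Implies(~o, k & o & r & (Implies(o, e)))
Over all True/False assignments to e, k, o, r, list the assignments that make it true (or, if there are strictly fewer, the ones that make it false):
is true only for:
  e=False, k=False, o=True, r=False;
  e=False, k=False, o=True, r=True;
  e=False, k=True, o=True, r=False;
  e=False, k=True, o=True, r=True;
  e=True, k=False, o=True, r=False;
  e=True, k=False, o=True, r=True;
  e=True, k=True, o=True, r=False;
  e=True, k=True, o=True, r=True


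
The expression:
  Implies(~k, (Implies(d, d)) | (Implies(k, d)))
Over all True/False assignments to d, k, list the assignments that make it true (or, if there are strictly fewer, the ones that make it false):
is always true.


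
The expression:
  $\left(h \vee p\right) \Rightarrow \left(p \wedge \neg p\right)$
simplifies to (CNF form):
$\neg h \wedge \neg p$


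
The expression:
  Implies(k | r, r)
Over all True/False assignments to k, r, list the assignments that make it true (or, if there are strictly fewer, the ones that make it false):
is false only for:
  k=True, r=False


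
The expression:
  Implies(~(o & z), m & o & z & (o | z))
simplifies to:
o & z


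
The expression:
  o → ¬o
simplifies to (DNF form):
¬o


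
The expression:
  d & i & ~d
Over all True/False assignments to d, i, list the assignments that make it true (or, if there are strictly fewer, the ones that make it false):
is never true.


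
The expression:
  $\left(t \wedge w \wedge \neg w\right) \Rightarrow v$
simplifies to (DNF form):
$\text{True}$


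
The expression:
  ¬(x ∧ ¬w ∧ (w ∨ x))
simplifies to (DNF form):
w ∨ ¬x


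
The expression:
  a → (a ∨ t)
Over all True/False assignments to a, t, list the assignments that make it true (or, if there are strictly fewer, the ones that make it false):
is always true.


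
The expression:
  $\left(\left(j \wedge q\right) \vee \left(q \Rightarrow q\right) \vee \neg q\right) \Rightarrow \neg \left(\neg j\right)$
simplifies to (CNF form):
$j$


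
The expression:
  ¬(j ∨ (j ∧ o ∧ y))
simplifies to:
¬j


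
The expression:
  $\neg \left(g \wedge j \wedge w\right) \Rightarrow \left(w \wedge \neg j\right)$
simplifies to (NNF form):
$w \wedge \left(g \vee \neg j\right)$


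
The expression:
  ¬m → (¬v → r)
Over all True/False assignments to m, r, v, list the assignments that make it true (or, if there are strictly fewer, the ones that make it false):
is false only for:
  m=False, r=False, v=False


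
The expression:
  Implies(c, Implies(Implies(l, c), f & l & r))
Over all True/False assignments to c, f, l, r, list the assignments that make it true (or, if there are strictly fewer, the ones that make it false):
is false only for:
  c=True, f=False, l=False, r=False;
  c=True, f=False, l=False, r=True;
  c=True, f=False, l=True, r=False;
  c=True, f=False, l=True, r=True;
  c=True, f=True, l=False, r=False;
  c=True, f=True, l=False, r=True;
  c=True, f=True, l=True, r=False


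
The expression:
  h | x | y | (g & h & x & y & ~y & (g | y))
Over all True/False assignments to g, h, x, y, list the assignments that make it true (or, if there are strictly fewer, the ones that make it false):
is false only for:
  g=False, h=False, x=False, y=False;
  g=True, h=False, x=False, y=False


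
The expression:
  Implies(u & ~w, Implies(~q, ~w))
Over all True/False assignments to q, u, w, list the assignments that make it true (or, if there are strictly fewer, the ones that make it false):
is always true.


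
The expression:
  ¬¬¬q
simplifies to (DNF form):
¬q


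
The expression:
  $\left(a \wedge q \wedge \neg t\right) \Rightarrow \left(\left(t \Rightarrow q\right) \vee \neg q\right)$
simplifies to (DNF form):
$\text{True}$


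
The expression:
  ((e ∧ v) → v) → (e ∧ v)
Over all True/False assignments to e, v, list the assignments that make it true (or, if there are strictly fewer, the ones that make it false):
is true only for:
  e=True, v=True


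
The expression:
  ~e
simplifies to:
~e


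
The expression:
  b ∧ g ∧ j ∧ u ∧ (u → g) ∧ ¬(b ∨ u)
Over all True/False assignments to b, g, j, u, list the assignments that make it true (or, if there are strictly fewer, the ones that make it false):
is never true.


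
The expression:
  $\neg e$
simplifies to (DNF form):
$\neg e$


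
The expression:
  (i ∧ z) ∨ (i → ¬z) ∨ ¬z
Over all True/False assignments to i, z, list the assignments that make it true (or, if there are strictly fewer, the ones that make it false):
is always true.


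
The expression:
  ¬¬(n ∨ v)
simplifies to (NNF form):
n ∨ v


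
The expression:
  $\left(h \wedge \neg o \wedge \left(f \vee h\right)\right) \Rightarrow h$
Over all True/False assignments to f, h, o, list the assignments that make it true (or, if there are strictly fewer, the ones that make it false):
is always true.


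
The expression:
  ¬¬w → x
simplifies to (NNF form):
x ∨ ¬w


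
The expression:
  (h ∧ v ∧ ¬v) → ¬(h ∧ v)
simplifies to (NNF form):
True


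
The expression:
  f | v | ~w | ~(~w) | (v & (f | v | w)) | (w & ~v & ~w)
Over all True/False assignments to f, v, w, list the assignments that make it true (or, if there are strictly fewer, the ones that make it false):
is always true.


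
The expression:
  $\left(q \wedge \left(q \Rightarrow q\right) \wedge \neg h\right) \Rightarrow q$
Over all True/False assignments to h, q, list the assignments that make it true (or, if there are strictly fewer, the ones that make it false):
is always true.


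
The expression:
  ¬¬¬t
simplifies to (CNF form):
¬t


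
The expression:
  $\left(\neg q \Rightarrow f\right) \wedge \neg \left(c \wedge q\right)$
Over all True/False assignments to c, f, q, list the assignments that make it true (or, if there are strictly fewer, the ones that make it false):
is true only for:
  c=False, f=False, q=True;
  c=False, f=True, q=False;
  c=False, f=True, q=True;
  c=True, f=True, q=False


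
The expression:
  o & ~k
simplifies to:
o & ~k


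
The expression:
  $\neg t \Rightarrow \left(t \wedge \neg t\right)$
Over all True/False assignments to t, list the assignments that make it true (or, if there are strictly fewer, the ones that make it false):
is true only for:
  t=True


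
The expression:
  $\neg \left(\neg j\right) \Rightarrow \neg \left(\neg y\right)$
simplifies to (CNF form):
$y \vee \neg j$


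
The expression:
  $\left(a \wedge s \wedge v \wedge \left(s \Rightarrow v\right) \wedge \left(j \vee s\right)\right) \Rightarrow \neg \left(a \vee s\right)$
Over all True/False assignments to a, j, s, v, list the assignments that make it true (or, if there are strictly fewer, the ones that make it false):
is false only for:
  a=True, j=False, s=True, v=True;
  a=True, j=True, s=True, v=True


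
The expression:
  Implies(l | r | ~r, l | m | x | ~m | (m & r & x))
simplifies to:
True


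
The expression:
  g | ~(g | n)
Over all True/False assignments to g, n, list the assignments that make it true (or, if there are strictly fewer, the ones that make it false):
is false only for:
  g=False, n=True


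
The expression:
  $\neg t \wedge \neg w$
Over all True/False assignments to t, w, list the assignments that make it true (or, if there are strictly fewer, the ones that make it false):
is true only for:
  t=False, w=False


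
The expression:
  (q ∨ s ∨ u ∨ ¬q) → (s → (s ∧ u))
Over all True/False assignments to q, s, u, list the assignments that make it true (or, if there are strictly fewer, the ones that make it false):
is false only for:
  q=False, s=True, u=False;
  q=True, s=True, u=False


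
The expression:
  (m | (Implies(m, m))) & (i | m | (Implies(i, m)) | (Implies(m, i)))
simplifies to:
True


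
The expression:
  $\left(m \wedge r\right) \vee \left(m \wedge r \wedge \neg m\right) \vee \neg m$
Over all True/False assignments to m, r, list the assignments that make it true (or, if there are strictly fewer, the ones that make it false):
is false only for:
  m=True, r=False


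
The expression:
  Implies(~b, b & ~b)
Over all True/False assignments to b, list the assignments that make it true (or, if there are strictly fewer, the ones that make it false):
is true only for:
  b=True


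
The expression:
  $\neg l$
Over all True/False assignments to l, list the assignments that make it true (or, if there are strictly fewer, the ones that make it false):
is true only for:
  l=False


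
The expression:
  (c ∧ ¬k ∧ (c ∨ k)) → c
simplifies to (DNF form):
True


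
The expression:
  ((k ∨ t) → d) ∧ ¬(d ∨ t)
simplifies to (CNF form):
¬d ∧ ¬k ∧ ¬t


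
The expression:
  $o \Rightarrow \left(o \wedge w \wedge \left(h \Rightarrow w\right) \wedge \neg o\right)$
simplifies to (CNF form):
$\neg o$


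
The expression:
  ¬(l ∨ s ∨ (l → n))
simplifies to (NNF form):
False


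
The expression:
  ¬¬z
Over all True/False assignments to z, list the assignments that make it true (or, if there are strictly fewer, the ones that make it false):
is true only for:
  z=True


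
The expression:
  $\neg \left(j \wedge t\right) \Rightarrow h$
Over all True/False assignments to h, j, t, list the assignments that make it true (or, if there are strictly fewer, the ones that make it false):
is false only for:
  h=False, j=False, t=False;
  h=False, j=False, t=True;
  h=False, j=True, t=False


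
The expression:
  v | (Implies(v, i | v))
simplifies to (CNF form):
True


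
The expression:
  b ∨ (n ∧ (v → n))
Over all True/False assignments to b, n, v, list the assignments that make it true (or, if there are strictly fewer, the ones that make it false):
is false only for:
  b=False, n=False, v=False;
  b=False, n=False, v=True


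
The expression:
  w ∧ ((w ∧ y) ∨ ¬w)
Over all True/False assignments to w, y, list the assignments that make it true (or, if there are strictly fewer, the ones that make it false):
is true only for:
  w=True, y=True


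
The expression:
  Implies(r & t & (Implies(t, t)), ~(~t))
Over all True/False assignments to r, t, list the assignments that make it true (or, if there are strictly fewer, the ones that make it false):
is always true.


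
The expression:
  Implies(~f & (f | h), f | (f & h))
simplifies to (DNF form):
f | ~h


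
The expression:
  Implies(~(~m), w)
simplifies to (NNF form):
w | ~m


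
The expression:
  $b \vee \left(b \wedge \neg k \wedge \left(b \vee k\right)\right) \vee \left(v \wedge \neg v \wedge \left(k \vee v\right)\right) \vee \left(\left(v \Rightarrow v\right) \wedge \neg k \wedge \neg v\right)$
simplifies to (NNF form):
$b \vee \left(\neg k \wedge \neg v\right)$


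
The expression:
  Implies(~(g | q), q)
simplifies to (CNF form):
g | q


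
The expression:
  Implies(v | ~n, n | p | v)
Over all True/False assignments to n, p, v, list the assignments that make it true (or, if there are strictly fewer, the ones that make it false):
is false only for:
  n=False, p=False, v=False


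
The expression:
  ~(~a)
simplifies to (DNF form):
a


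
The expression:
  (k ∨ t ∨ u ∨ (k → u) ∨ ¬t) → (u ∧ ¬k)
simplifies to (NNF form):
u ∧ ¬k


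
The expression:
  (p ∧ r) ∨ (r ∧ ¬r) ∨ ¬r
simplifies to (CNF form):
p ∨ ¬r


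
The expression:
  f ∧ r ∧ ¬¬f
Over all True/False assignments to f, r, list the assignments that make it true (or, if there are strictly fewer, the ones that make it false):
is true only for:
  f=True, r=True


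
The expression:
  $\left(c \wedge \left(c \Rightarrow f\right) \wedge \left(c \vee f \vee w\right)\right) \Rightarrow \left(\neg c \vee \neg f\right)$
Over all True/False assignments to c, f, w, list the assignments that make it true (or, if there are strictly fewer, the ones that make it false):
is false only for:
  c=True, f=True, w=False;
  c=True, f=True, w=True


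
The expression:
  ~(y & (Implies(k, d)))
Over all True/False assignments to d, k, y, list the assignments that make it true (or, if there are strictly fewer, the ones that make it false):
is false only for:
  d=False, k=False, y=True;
  d=True, k=False, y=True;
  d=True, k=True, y=True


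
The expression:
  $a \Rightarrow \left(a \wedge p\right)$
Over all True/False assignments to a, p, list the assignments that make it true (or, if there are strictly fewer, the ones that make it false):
is false only for:
  a=True, p=False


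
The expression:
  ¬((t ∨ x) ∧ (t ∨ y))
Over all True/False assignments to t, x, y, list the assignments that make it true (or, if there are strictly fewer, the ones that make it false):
is true only for:
  t=False, x=False, y=False;
  t=False, x=False, y=True;
  t=False, x=True, y=False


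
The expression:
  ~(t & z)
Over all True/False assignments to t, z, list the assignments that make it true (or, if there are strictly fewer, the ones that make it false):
is false only for:
  t=True, z=True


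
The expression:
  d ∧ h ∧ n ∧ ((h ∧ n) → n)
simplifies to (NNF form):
d ∧ h ∧ n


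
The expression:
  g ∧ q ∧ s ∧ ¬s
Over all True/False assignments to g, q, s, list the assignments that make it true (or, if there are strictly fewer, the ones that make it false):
is never true.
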